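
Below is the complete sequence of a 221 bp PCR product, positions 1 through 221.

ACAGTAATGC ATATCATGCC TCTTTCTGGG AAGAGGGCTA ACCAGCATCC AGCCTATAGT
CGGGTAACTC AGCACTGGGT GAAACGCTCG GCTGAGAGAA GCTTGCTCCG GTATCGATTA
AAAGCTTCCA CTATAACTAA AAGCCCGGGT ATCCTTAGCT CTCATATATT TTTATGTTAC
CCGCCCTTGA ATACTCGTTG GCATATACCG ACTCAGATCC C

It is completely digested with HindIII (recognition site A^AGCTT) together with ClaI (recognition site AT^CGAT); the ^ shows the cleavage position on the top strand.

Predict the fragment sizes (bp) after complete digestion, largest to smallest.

HindIII sites (AAGCTT) start at positions 99, 122.
HindIII cuts after the first base of each site, so after positions 99, 122.
The ClaI site (ATCGAT) starts at position 113.
ClaI cuts after base 2 of each site, so after position 114.
Combined cut positions: 99, 114, 122.
Linear molecule, 3 cuts → 4 fragments:
  1–99 → 99 bp
  100–114 → 15 bp
  115–122 → 8 bp
  123–221 → 99 bp
Sorted largest to smallest: 99, 99, 15, 8 bp.

99, 99, 15, 8 bp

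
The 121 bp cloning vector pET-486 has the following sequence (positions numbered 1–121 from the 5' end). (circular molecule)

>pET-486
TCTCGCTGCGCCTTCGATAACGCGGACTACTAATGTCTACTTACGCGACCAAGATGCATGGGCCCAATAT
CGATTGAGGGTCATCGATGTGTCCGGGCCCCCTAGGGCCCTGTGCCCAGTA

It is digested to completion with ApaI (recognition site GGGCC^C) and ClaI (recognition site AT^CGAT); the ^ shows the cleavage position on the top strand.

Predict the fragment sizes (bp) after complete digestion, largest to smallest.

76, 15, 14, 10, 6 bp

ApaI sites (GGGCCC) start at positions 60, 95, 105.
ApaI cuts after base 5 of each site (before the last base), so after positions 64, 99, 109.
ClaI sites (ATCGAT) start at positions 69, 83.
ClaI cuts after base 2 of each site, so after positions 70, 84.
Combined cut positions: 64, 70, 84, 99, 109.
Circular molecule, 5 cuts → 5 fragments:
  65–70 → 6 bp
  71–84 → 14 bp
  85–99 → 15 bp
  100–109 → 10 bp
  110–121 then 1–64 → 12 + 64 = 76 bp
Sorted largest to smallest: 76, 15, 14, 10, 6 bp.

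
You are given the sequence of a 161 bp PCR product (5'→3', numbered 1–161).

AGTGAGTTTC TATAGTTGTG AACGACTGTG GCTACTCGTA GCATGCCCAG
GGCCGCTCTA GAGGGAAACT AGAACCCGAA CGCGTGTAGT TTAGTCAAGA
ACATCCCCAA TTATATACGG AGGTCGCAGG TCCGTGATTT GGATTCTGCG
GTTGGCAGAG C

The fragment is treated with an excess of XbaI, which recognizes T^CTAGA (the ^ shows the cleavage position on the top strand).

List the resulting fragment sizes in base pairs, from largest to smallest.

104, 57 bp

The XbaI site (TCTAGA) starts at position 57.
XbaI cuts after the first base of each site, so after position 57.
Linear molecule, 1 cut → 2 fragments:
  1–57 → 57 bp
  58–161 → 104 bp
Sorted largest to smallest: 104, 57 bp.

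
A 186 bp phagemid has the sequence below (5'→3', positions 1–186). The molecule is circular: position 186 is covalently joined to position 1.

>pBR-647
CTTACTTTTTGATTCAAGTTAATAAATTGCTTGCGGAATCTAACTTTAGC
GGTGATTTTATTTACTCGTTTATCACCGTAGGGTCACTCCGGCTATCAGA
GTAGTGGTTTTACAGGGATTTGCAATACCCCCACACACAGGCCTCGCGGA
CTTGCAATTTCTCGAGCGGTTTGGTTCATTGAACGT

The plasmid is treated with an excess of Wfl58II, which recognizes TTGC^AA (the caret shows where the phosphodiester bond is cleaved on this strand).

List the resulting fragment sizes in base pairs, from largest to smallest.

Wfl58II sites (TTGCAA) start at positions 120, 152.
Wfl58II cuts after base 4 of each site, so after positions 123, 155.
Circular molecule, 2 cuts → 2 fragments:
  124–155 → 32 bp
  156–186 then 1–123 → 31 + 123 = 154 bp
Sorted largest to smallest: 154, 32 bp.

154, 32 bp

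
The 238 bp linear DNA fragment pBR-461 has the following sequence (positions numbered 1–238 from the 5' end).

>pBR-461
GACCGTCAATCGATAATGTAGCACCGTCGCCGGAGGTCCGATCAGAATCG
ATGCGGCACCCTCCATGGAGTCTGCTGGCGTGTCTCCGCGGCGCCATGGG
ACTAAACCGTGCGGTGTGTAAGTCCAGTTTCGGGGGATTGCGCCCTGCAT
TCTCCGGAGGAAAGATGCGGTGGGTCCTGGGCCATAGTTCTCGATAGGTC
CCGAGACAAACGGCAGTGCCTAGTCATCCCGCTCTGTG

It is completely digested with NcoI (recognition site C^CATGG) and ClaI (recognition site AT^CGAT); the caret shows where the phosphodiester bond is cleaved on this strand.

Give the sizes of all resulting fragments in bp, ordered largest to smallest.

NcoI sites (CCATGG) start at positions 63, 94.
NcoI cuts after the first base of each site, so after positions 63, 94.
ClaI sites (ATCGAT) start at positions 9, 47.
ClaI cuts after base 2 of each site, so after positions 10, 48.
Combined cut positions: 10, 48, 63, 94.
Linear molecule, 4 cuts → 5 fragments:
  1–10 → 10 bp
  11–48 → 38 bp
  49–63 → 15 bp
  64–94 → 31 bp
  95–238 → 144 bp
Sorted largest to smallest: 144, 38, 31, 15, 10 bp.

144, 38, 31, 15, 10 bp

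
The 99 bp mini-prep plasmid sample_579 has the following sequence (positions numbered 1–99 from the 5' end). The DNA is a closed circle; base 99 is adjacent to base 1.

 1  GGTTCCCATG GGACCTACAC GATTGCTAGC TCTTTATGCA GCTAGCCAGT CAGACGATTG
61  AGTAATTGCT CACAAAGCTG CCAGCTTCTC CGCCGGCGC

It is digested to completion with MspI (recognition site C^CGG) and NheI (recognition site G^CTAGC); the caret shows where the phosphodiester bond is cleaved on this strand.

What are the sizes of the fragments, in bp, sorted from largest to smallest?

The MspI site (CCGG) starts at position 93.
MspI cuts after the first base of each site, so after position 93.
NheI sites (GCTAGC) start at positions 25, 41.
NheI cuts after the first base of each site, so after positions 25, 41.
Combined cut positions: 25, 41, 93.
Circular molecule, 3 cuts → 3 fragments:
  26–41 → 16 bp
  42–93 → 52 bp
  94–99 then 1–25 → 6 + 25 = 31 bp
Sorted largest to smallest: 52, 31, 16 bp.

52, 31, 16 bp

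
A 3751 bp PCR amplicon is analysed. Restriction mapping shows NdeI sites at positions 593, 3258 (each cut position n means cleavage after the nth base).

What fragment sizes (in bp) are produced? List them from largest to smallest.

2665, 593, 493 bp

Linear molecule, 2 cuts → 3 fragments:
  593 − 0 = 593 bp
  3258 − 593 = 2665 bp
  3751 − 3258 = 493 bp
Sorted largest to smallest: 2665, 593, 493 bp.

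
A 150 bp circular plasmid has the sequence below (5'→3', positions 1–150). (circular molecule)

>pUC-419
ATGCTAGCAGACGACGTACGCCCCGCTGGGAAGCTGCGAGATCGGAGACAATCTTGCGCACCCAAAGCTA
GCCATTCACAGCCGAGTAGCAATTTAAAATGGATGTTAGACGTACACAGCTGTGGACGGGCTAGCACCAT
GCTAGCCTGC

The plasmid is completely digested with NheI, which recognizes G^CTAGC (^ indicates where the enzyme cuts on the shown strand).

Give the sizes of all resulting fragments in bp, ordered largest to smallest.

64, 63, 12, 11 bp

NheI sites (GCTAGC) start at positions 3, 67, 130, 141.
NheI cuts after the first base of each site, so after positions 3, 67, 130, 141.
Circular molecule, 4 cuts → 4 fragments:
  4–67 → 64 bp
  68–130 → 63 bp
  131–141 → 11 bp
  142–150 then 1–3 → 9 + 3 = 12 bp
Sorted largest to smallest: 64, 63, 12, 11 bp.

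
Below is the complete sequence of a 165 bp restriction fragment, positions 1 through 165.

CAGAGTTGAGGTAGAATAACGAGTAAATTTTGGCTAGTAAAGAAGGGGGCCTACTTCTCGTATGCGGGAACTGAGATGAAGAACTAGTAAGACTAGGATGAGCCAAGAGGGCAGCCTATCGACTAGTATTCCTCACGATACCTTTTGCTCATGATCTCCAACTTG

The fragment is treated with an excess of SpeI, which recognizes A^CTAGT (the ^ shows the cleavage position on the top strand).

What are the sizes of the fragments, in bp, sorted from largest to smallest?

83, 43, 39 bp

SpeI sites (ACTAGT) start at positions 83, 122.
SpeI cuts after the first base of each site, so after positions 83, 122.
Linear molecule, 2 cuts → 3 fragments:
  1–83 → 83 bp
  84–122 → 39 bp
  123–165 → 43 bp
Sorted largest to smallest: 83, 43, 39 bp.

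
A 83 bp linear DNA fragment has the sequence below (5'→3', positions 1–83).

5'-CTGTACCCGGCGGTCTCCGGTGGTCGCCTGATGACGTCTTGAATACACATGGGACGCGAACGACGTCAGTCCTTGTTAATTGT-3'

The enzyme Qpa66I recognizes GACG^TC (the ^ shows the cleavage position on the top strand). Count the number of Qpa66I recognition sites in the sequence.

2

GACGTC occurs starting at positions 33, 62.
Qpa66I cuts at 2 sites.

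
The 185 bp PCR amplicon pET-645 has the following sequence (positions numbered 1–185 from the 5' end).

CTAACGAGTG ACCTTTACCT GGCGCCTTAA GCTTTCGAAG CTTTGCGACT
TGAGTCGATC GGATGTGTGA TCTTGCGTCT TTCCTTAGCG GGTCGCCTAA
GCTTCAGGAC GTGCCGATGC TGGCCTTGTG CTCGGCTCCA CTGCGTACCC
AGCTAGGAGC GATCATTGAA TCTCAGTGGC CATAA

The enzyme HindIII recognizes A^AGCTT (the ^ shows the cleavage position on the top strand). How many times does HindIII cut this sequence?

3

AAGCTT occurs starting at positions 29, 38, 99.
HindIII cuts at 3 sites.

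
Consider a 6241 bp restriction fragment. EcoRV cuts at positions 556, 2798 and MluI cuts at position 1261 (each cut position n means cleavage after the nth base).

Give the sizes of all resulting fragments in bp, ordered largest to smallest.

3443, 1537, 705, 556 bp

Combined cut positions (sorted): 556, 1261, 2798.
Linear molecule, 3 cuts → 4 fragments:
  556 − 0 = 556 bp
  1261 − 556 = 705 bp
  2798 − 1261 = 1537 bp
  6241 − 2798 = 3443 bp
Sorted largest to smallest: 3443, 1537, 705, 556 bp.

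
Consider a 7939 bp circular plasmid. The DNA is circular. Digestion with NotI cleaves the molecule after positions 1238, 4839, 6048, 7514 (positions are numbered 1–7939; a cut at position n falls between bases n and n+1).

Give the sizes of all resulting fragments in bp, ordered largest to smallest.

3601, 1663, 1466, 1209 bp

Circular molecule, 4 cuts → 4 fragments:
  4839 − 1238 = 3601 bp
  6048 − 4839 = 1209 bp
  7514 − 6048 = 1466 bp
  wrap: 7939 − 7514 + 1238 = 1663 bp
Sorted largest to smallest: 3601, 1663, 1466, 1209 bp.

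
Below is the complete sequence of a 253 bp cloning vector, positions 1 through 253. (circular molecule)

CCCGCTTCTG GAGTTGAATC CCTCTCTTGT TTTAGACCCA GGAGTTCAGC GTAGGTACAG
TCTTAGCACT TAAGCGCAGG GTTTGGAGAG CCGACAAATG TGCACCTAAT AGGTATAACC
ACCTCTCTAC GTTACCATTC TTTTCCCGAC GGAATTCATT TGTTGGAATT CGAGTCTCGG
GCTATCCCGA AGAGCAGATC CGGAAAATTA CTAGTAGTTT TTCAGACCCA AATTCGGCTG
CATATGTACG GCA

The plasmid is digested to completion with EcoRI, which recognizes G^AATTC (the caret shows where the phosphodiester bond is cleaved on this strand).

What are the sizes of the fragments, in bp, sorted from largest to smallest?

239, 14 bp

EcoRI sites (GAATTC) start at positions 152, 166.
EcoRI cuts after the first base of each site, so after positions 152, 166.
Circular molecule, 2 cuts → 2 fragments:
  153–166 → 14 bp
  167–253 then 1–152 → 87 + 152 = 239 bp
Sorted largest to smallest: 239, 14 bp.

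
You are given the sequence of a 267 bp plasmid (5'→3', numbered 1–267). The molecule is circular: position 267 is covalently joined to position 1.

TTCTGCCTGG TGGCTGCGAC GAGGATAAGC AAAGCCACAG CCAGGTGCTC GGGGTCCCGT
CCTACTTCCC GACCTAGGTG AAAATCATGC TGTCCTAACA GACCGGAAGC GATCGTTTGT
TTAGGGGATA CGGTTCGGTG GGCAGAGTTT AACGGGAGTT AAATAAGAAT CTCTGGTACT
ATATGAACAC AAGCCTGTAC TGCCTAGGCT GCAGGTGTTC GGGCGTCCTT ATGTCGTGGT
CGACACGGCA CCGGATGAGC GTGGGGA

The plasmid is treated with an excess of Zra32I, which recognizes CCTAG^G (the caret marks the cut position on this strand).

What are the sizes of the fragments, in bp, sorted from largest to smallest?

137, 130 bp

Zra32I sites (CCTAGG) start at positions 73, 203.
Zra32I cuts after base 5 of each site (before the last base), so after positions 77, 207.
Circular molecule, 2 cuts → 2 fragments:
  78–207 → 130 bp
  208–267 then 1–77 → 60 + 77 = 137 bp
Sorted largest to smallest: 137, 130 bp.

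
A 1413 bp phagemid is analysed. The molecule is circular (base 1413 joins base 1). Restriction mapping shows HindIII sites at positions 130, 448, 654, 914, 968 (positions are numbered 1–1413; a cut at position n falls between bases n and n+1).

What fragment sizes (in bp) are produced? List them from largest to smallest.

575, 318, 260, 206, 54 bp

Circular molecule, 5 cuts → 5 fragments:
  448 − 130 = 318 bp
  654 − 448 = 206 bp
  914 − 654 = 260 bp
  968 − 914 = 54 bp
  wrap: 1413 − 968 + 130 = 575 bp
Sorted largest to smallest: 575, 318, 260, 206, 54 bp.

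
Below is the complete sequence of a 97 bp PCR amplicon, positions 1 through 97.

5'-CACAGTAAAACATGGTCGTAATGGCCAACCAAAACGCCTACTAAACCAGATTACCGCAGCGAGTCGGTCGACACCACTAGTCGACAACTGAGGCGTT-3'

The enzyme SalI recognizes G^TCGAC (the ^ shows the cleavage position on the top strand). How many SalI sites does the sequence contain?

2

GTCGAC occurs starting at positions 67, 80.
SalI cuts at 2 sites.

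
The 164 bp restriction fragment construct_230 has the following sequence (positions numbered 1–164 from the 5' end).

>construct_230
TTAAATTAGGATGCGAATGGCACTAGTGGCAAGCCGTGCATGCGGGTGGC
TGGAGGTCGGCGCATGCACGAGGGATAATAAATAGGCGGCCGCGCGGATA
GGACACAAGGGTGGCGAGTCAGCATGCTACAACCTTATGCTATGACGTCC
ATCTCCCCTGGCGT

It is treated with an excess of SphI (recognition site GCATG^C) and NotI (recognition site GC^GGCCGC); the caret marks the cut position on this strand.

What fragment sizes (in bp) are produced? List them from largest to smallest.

SphI sites (GCATGC) start at positions 38, 62, 122.
SphI cuts after base 5 of each site (before the last base), so after positions 42, 66, 126.
The NotI site (GCGGCCGC) starts at position 86.
NotI cuts after base 2 of each site, so after position 87.
Combined cut positions: 42, 66, 87, 126.
Linear molecule, 4 cuts → 5 fragments:
  1–42 → 42 bp
  43–66 → 24 bp
  67–87 → 21 bp
  88–126 → 39 bp
  127–164 → 38 bp
Sorted largest to smallest: 42, 39, 38, 24, 21 bp.

42, 39, 38, 24, 21 bp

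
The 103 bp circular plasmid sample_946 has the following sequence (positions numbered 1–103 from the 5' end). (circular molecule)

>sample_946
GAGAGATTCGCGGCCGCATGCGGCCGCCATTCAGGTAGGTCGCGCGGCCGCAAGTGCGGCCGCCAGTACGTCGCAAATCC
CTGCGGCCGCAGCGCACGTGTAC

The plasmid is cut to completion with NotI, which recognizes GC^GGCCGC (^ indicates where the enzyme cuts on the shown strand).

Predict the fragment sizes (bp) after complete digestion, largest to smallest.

NotI sites (GCGGCCGC) start at positions 10, 20, 44, 56, 83.
NotI cuts after base 2 of each site, so after positions 11, 21, 45, 57, 84.
Circular molecule, 5 cuts → 5 fragments:
  12–21 → 10 bp
  22–45 → 24 bp
  46–57 → 12 bp
  58–84 → 27 bp
  85–103 then 1–11 → 19 + 11 = 30 bp
Sorted largest to smallest: 30, 27, 24, 12, 10 bp.

30, 27, 24, 12, 10 bp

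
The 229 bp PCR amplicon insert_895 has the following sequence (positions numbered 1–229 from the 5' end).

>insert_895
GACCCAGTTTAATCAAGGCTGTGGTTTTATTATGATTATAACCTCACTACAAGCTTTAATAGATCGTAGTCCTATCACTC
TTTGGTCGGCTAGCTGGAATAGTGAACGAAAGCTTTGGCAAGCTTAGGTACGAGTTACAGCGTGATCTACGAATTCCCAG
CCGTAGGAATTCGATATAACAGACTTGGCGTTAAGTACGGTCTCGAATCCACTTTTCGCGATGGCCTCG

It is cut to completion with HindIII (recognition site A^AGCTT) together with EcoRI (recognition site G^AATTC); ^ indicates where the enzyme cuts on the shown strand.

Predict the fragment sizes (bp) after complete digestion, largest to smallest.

62, 59, 51, 31, 16, 10 bp

HindIII sites (AAGCTT) start at positions 51, 110, 120.
HindIII cuts after the first base of each site, so after positions 51, 110, 120.
EcoRI sites (GAATTC) start at positions 151, 167.
EcoRI cuts after the first base of each site, so after positions 151, 167.
Combined cut positions: 51, 110, 120, 151, 167.
Linear molecule, 5 cuts → 6 fragments:
  1–51 → 51 bp
  52–110 → 59 bp
  111–120 → 10 bp
  121–151 → 31 bp
  152–167 → 16 bp
  168–229 → 62 bp
Sorted largest to smallest: 62, 59, 51, 31, 16, 10 bp.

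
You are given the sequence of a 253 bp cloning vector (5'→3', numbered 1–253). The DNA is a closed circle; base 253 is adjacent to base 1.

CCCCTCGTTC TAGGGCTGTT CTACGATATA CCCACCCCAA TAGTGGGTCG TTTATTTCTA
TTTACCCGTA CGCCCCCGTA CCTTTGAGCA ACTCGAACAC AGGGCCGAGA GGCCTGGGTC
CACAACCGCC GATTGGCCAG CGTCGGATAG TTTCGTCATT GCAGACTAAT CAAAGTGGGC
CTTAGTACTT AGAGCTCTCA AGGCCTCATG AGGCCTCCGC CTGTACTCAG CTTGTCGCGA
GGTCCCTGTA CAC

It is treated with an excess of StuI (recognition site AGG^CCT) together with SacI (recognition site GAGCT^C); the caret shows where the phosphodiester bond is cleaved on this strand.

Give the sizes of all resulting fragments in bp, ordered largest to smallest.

152, 84, 10, 7 bp

StuI sites (AGGCCT) start at positions 110, 201, 211.
StuI cuts after base 3 of each site, so after positions 112, 203, 213.
The SacI site (GAGCTC) starts at position 192.
SacI cuts after base 5 of each site (before the last base), so after position 196.
Combined cut positions: 112, 196, 203, 213.
Circular molecule, 4 cuts → 4 fragments:
  113–196 → 84 bp
  197–203 → 7 bp
  204–213 → 10 bp
  214–253 then 1–112 → 40 + 112 = 152 bp
Sorted largest to smallest: 152, 84, 10, 7 bp.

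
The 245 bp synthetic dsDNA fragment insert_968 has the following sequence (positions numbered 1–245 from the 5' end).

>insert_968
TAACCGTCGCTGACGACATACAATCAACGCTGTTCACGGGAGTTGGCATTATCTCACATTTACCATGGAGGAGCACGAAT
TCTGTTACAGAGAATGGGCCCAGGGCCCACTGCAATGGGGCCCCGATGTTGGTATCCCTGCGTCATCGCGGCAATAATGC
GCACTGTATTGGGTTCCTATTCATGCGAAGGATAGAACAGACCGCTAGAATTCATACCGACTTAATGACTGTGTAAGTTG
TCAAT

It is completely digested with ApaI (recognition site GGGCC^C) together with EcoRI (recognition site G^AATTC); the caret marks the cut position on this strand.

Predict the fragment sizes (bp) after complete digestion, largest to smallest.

ApaI sites (GGGCCC) start at positions 96, 103, 118.
ApaI cuts after base 5 of each site (before the last base), so after positions 100, 107, 122.
EcoRI sites (GAATTC) start at positions 77, 208.
EcoRI cuts after the first base of each site, so after positions 77, 208.
Combined cut positions: 77, 100, 107, 122, 208.
Linear molecule, 5 cuts → 6 fragments:
  1–77 → 77 bp
  78–100 → 23 bp
  101–107 → 7 bp
  108–122 → 15 bp
  123–208 → 86 bp
  209–245 → 37 bp
Sorted largest to smallest: 86, 77, 37, 23, 15, 7 bp.

86, 77, 37, 23, 15, 7 bp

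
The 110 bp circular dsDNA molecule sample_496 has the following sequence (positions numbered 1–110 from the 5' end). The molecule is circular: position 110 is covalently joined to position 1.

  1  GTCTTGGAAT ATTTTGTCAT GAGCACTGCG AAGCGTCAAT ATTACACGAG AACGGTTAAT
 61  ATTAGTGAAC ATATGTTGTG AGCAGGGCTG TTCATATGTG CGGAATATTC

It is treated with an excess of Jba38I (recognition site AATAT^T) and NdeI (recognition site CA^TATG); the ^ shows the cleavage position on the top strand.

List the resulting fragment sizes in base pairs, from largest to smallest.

30, 23, 20, 14, 14, 9 bp

Jba38I sites (AATATT) start at positions 8, 38, 58, 104.
Jba38I cuts after base 5 of each site (before the last base), so after positions 12, 42, 62, 108.
NdeI sites (CATATG) start at positions 70, 93.
NdeI cuts after base 2 of each site, so after positions 71, 94.
Combined cut positions: 12, 42, 62, 71, 94, 108.
Circular molecule, 6 cuts → 6 fragments:
  13–42 → 30 bp
  43–62 → 20 bp
  63–71 → 9 bp
  72–94 → 23 bp
  95–108 → 14 bp
  109–110 then 1–12 → 2 + 12 = 14 bp
Sorted largest to smallest: 30, 23, 20, 14, 14, 9 bp.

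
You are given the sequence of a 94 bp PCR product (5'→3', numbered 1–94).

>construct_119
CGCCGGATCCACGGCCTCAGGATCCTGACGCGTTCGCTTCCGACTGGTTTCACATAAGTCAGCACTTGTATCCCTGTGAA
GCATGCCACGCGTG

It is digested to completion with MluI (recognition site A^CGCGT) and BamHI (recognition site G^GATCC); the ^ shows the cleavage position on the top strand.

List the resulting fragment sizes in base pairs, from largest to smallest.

MluI sites (ACGCGT) start at positions 28, 88.
MluI cuts after the first base of each site, so after positions 28, 88.
BamHI sites (GGATCC) start at positions 5, 20.
BamHI cuts after the first base of each site, so after positions 5, 20.
Combined cut positions: 5, 20, 28, 88.
Linear molecule, 4 cuts → 5 fragments:
  1–5 → 5 bp
  6–20 → 15 bp
  21–28 → 8 bp
  29–88 → 60 bp
  89–94 → 6 bp
Sorted largest to smallest: 60, 15, 8, 6, 5 bp.

60, 15, 8, 6, 5 bp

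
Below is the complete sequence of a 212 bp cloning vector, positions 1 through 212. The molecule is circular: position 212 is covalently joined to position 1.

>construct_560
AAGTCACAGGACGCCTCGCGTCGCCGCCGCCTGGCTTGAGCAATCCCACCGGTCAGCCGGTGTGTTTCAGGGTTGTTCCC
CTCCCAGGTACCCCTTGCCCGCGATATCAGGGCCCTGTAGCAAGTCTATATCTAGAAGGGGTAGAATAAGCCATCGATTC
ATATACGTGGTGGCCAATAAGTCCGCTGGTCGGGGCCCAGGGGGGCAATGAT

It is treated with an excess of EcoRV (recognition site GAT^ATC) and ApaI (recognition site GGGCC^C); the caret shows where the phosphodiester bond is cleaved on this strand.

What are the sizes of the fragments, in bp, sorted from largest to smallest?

120, 83, 9 bp

The EcoRV site (GATATC) starts at position 103.
EcoRV cuts after base 3 of each site, so after position 105.
ApaI sites (GGGCCC) start at positions 110, 193.
ApaI cuts after base 5 of each site (before the last base), so after positions 114, 197.
Combined cut positions: 105, 114, 197.
Circular molecule, 3 cuts → 3 fragments:
  106–114 → 9 bp
  115–197 → 83 bp
  198–212 then 1–105 → 15 + 105 = 120 bp
Sorted largest to smallest: 120, 83, 9 bp.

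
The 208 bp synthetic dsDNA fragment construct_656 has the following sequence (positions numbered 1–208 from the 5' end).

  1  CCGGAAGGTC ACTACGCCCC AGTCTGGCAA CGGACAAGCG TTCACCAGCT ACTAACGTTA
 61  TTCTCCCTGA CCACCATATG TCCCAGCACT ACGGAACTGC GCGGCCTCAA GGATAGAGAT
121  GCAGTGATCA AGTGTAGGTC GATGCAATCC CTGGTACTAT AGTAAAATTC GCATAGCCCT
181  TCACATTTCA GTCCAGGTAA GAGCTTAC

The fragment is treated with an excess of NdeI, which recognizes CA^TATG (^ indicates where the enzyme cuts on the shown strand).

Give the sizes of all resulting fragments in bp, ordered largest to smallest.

The NdeI site (CATATG) starts at position 75.
NdeI cuts after base 2 of each site, so after position 76.
Linear molecule, 1 cut → 2 fragments:
  1–76 → 76 bp
  77–208 → 132 bp
Sorted largest to smallest: 132, 76 bp.

132, 76 bp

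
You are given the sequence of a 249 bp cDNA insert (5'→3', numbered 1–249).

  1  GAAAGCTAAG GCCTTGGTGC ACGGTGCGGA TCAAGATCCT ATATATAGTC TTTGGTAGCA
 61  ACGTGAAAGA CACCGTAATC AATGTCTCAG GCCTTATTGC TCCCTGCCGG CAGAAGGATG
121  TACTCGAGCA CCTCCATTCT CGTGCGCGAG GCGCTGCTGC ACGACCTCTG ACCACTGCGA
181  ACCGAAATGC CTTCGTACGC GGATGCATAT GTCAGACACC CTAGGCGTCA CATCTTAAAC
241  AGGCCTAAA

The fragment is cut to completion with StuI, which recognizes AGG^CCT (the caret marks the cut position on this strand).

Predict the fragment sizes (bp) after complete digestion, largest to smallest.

152, 80, 11, 6 bp

StuI sites (AGGCCT) start at positions 9, 89, 241.
StuI cuts after base 3 of each site, so after positions 11, 91, 243.
Linear molecule, 3 cuts → 4 fragments:
  1–11 → 11 bp
  12–91 → 80 bp
  92–243 → 152 bp
  244–249 → 6 bp
Sorted largest to smallest: 152, 80, 11, 6 bp.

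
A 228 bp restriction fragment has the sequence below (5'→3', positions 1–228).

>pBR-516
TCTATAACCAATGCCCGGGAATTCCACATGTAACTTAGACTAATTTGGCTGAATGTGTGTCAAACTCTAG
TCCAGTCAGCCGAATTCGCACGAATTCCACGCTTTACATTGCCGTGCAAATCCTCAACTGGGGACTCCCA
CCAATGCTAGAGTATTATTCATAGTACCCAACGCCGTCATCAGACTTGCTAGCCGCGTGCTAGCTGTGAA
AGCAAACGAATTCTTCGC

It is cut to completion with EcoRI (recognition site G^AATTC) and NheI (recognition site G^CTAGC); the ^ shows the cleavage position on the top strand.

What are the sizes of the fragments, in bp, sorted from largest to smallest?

EcoRI sites (GAATTC) start at positions 19, 82, 92, 218.
EcoRI cuts after the first base of each site, so after positions 19, 82, 92, 218.
NheI sites (GCTAGC) start at positions 188, 199.
NheI cuts after the first base of each site, so after positions 188, 199.
Combined cut positions: 19, 82, 92, 188, 199, 218.
Linear molecule, 6 cuts → 7 fragments:
  1–19 → 19 bp
  20–82 → 63 bp
  83–92 → 10 bp
  93–188 → 96 bp
  189–199 → 11 bp
  200–218 → 19 bp
  219–228 → 10 bp
Sorted largest to smallest: 96, 63, 19, 19, 11, 10, 10 bp.

96, 63, 19, 19, 11, 10, 10 bp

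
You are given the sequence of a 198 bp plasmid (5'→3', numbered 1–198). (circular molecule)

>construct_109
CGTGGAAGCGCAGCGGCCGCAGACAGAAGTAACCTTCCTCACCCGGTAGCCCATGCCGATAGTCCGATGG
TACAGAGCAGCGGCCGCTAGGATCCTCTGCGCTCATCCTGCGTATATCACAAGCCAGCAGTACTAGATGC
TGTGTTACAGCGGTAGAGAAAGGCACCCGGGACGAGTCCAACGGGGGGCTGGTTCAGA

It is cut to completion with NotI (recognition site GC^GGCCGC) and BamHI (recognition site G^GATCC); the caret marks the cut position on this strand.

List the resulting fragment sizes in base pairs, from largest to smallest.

122, 67, 9 bp

NotI sites (GCGGCCGC) start at positions 13, 80.
NotI cuts after base 2 of each site, so after positions 14, 81.
The BamHI site (GGATCC) starts at position 90.
BamHI cuts after the first base of each site, so after position 90.
Combined cut positions: 14, 81, 90.
Circular molecule, 3 cuts → 3 fragments:
  15–81 → 67 bp
  82–90 → 9 bp
  91–198 then 1–14 → 108 + 14 = 122 bp
Sorted largest to smallest: 122, 67, 9 bp.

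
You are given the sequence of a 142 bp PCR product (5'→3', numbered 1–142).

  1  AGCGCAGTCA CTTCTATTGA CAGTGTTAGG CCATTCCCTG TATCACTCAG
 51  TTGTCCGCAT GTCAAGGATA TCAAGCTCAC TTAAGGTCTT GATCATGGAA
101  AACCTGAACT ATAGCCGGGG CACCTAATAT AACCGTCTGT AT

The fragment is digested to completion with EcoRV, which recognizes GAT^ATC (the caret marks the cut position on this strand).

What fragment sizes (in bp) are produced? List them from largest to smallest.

73, 69 bp

The EcoRV site (GATATC) starts at position 67.
EcoRV cuts after base 3 of each site, so after position 69.
Linear molecule, 1 cut → 2 fragments:
  1–69 → 69 bp
  70–142 → 73 bp
Sorted largest to smallest: 73, 69 bp.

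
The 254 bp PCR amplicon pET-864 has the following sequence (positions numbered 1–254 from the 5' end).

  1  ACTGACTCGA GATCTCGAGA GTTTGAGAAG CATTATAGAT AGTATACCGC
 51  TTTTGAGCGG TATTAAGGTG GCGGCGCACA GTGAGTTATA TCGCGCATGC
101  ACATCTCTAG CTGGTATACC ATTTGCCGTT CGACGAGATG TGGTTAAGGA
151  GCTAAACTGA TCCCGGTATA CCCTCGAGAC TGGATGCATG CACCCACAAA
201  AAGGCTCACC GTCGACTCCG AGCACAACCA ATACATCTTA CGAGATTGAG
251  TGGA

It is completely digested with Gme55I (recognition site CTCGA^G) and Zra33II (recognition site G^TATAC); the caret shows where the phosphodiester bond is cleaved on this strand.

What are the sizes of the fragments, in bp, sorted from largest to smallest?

Gme55I sites (CTCGAG) start at positions 6, 14, 173.
Gme55I cuts after base 5 of each site (before the last base), so after positions 10, 18, 177.
Zra33II sites (GTATAC) start at positions 42, 114, 166.
Zra33II cuts after the first base of each site, so after positions 42, 114, 166.
Combined cut positions: 10, 18, 42, 114, 166, 177.
Linear molecule, 6 cuts → 7 fragments:
  1–10 → 10 bp
  11–18 → 8 bp
  19–42 → 24 bp
  43–114 → 72 bp
  115–166 → 52 bp
  167–177 → 11 bp
  178–254 → 77 bp
Sorted largest to smallest: 77, 72, 52, 24, 11, 10, 8 bp.

77, 72, 52, 24, 11, 10, 8 bp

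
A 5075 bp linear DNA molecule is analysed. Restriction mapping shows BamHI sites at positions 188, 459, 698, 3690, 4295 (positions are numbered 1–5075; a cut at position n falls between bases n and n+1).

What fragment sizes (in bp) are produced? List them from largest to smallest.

Linear molecule, 5 cuts → 6 fragments:
  188 − 0 = 188 bp
  459 − 188 = 271 bp
  698 − 459 = 239 bp
  3690 − 698 = 2992 bp
  4295 − 3690 = 605 bp
  5075 − 4295 = 780 bp
Sorted largest to smallest: 2992, 780, 605, 271, 239, 188 bp.

2992, 780, 605, 271, 239, 188 bp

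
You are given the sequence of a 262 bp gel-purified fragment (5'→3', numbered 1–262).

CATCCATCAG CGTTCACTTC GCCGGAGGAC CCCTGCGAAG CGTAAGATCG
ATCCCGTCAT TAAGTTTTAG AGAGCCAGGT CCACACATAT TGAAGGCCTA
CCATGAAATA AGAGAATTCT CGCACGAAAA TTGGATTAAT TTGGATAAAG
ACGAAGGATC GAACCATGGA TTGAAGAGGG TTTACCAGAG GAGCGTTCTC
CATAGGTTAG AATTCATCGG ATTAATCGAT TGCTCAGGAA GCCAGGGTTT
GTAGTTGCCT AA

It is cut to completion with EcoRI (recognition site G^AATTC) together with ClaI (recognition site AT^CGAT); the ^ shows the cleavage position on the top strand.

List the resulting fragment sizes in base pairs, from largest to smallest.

EcoRI sites (GAATTC) start at positions 114, 210.
EcoRI cuts after the first base of each site, so after positions 114, 210.
ClaI sites (ATCGAT) start at positions 47, 225.
ClaI cuts after base 2 of each site, so after positions 48, 226.
Combined cut positions: 48, 114, 210, 226.
Linear molecule, 4 cuts → 5 fragments:
  1–48 → 48 bp
  49–114 → 66 bp
  115–210 → 96 bp
  211–226 → 16 bp
  227–262 → 36 bp
Sorted largest to smallest: 96, 66, 48, 36, 16 bp.

96, 66, 48, 36, 16 bp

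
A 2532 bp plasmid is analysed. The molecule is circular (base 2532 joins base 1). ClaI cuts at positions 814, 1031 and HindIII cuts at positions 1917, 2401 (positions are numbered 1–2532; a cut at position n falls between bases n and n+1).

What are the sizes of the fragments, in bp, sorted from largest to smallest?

945, 886, 484, 217 bp

Combined cut positions (sorted): 814, 1031, 1917, 2401.
Circular molecule, 4 cuts → 4 fragments:
  1031 − 814 = 217 bp
  1917 − 1031 = 886 bp
  2401 − 1917 = 484 bp
  wrap: 2532 − 2401 + 814 = 945 bp
Sorted largest to smallest: 945, 886, 484, 217 bp.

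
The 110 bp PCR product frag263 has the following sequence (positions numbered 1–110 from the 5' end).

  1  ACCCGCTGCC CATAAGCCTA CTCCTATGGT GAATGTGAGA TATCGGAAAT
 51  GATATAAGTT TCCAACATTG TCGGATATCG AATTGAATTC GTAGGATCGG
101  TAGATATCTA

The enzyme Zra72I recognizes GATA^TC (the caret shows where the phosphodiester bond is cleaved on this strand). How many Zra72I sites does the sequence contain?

3

GATATC occurs starting at positions 39, 74, 103.
Zra72I cuts at 3 sites.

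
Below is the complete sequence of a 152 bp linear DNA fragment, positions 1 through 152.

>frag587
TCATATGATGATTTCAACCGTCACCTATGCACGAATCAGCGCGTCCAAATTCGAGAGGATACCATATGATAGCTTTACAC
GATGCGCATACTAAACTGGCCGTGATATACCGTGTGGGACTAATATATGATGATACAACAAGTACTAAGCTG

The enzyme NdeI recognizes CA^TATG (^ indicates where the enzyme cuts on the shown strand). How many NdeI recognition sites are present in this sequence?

2

CATATG occurs starting at positions 2, 63.
NdeI cuts at 2 sites.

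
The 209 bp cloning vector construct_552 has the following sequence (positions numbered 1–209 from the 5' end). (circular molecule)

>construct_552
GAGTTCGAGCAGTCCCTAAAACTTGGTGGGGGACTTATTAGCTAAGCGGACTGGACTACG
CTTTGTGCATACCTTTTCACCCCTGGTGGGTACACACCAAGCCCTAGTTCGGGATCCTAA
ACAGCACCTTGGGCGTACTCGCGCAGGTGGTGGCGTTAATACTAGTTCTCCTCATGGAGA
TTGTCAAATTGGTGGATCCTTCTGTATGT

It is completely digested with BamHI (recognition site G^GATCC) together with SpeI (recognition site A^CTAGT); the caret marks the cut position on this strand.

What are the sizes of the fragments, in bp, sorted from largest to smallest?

127, 49, 33 bp

BamHI sites (GGATCC) start at positions 112, 194.
BamHI cuts after the first base of each site, so after positions 112, 194.
The SpeI site (ACTAGT) starts at position 161.
SpeI cuts after the first base of each site, so after position 161.
Combined cut positions: 112, 161, 194.
Circular molecule, 3 cuts → 3 fragments:
  113–161 → 49 bp
  162–194 → 33 bp
  195–209 then 1–112 → 15 + 112 = 127 bp
Sorted largest to smallest: 127, 49, 33 bp.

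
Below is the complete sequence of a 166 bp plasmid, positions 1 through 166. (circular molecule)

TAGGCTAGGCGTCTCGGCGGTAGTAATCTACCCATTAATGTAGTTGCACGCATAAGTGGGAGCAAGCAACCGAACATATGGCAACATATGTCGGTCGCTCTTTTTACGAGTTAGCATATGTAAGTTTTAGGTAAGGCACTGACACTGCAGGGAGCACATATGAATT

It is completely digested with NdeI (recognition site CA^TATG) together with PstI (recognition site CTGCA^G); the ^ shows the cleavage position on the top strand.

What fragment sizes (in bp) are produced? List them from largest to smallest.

84, 33, 30, 10, 9 bp

NdeI sites (CATATG) start at positions 75, 85, 115, 157.
NdeI cuts after base 2 of each site, so after positions 76, 86, 116, 158.
The PstI site (CTGCAG) starts at position 145.
PstI cuts after base 5 of each site (before the last base), so after position 149.
Combined cut positions: 76, 86, 116, 149, 158.
Circular molecule, 5 cuts → 5 fragments:
  77–86 → 10 bp
  87–116 → 30 bp
  117–149 → 33 bp
  150–158 → 9 bp
  159–166 then 1–76 → 8 + 76 = 84 bp
Sorted largest to smallest: 84, 33, 30, 10, 9 bp.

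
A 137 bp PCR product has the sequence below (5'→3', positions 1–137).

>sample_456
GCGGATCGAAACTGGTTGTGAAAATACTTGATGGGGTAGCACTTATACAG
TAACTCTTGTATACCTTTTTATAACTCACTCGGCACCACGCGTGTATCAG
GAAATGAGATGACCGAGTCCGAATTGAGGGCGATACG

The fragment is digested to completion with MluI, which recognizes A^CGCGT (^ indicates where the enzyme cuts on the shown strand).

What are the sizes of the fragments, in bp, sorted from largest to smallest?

88, 49 bp

The MluI site (ACGCGT) starts at position 88.
MluI cuts after the first base of each site, so after position 88.
Linear molecule, 1 cut → 2 fragments:
  1–88 → 88 bp
  89–137 → 49 bp
Sorted largest to smallest: 88, 49 bp.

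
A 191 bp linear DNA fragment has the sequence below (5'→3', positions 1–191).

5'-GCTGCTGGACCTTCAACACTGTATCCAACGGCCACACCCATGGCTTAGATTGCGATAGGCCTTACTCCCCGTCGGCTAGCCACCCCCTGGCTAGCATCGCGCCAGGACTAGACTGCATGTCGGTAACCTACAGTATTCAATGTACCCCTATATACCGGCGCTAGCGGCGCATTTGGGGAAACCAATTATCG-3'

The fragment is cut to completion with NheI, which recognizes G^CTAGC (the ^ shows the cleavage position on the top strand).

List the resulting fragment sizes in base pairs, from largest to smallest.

NheI sites (GCTAGC) start at positions 75, 90, 160.
NheI cuts after the first base of each site, so after positions 75, 90, 160.
Linear molecule, 3 cuts → 4 fragments:
  1–75 → 75 bp
  76–90 → 15 bp
  91–160 → 70 bp
  161–191 → 31 bp
Sorted largest to smallest: 75, 70, 31, 15 bp.

75, 70, 31, 15 bp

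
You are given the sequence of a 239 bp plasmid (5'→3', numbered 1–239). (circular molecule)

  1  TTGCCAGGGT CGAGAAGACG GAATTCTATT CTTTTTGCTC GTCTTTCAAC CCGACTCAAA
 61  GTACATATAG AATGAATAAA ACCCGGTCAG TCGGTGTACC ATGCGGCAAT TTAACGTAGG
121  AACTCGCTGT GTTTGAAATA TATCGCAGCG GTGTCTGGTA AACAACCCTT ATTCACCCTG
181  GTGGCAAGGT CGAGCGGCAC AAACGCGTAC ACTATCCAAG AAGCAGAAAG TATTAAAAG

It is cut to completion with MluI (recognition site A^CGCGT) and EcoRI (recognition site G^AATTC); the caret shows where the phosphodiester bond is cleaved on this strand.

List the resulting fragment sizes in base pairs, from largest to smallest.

The MluI site (ACGCGT) starts at position 203.
MluI cuts after the first base of each site, so after position 203.
The EcoRI site (GAATTC) starts at position 21.
EcoRI cuts after the first base of each site, so after position 21.
Combined cut positions: 21, 203.
Circular molecule, 2 cuts → 2 fragments:
  22–203 → 182 bp
  204–239 then 1–21 → 36 + 21 = 57 bp
Sorted largest to smallest: 182, 57 bp.

182, 57 bp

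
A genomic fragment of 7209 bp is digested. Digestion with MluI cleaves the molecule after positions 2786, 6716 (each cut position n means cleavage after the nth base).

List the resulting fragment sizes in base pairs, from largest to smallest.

3930, 2786, 493 bp

Linear molecule, 2 cuts → 3 fragments:
  2786 − 0 = 2786 bp
  6716 − 2786 = 3930 bp
  7209 − 6716 = 493 bp
Sorted largest to smallest: 3930, 2786, 493 bp.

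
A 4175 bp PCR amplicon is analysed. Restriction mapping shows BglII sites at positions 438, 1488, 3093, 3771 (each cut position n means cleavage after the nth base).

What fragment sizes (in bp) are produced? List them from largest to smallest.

Linear molecule, 4 cuts → 5 fragments:
  438 − 0 = 438 bp
  1488 − 438 = 1050 bp
  3093 − 1488 = 1605 bp
  3771 − 3093 = 678 bp
  4175 − 3771 = 404 bp
Sorted largest to smallest: 1605, 1050, 678, 438, 404 bp.

1605, 1050, 678, 438, 404 bp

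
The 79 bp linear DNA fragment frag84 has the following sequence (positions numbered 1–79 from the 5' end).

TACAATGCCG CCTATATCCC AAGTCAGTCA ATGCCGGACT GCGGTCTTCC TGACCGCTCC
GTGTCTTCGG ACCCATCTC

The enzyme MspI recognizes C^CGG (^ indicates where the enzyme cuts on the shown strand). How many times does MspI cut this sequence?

CCGG occurs starting at position 34.
MspI cuts at 1 site.

1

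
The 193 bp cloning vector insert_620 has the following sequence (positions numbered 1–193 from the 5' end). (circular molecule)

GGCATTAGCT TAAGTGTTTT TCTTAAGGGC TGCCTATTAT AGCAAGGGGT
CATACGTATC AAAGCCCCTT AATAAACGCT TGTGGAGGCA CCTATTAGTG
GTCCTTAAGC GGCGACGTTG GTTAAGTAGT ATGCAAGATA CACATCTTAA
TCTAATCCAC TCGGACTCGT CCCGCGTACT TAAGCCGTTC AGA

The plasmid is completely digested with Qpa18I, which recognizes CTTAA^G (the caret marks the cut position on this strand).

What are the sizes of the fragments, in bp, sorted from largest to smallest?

82, 75, 23, 13 bp

Qpa18I sites (CTTAAG) start at positions 9, 22, 104, 179.
Qpa18I cuts after base 5 of each site (before the last base), so after positions 13, 26, 108, 183.
Circular molecule, 4 cuts → 4 fragments:
  14–26 → 13 bp
  27–108 → 82 bp
  109–183 → 75 bp
  184–193 then 1–13 → 10 + 13 = 23 bp
Sorted largest to smallest: 82, 75, 23, 13 bp.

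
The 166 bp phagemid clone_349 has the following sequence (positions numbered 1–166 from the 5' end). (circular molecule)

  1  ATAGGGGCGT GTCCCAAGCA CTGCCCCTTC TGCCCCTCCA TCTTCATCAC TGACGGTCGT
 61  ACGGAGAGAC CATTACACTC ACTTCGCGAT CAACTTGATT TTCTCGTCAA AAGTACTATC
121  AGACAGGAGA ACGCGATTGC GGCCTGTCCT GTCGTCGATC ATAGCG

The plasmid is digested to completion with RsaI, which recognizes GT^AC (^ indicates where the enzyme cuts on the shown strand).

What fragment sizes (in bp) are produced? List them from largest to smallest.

RsaI sites (GTAC) start at positions 59, 113.
RsaI cuts after base 2 of each site, so after positions 60, 114.
Circular molecule, 2 cuts → 2 fragments:
  61–114 → 54 bp
  115–166 then 1–60 → 52 + 60 = 112 bp
Sorted largest to smallest: 112, 54 bp.

112, 54 bp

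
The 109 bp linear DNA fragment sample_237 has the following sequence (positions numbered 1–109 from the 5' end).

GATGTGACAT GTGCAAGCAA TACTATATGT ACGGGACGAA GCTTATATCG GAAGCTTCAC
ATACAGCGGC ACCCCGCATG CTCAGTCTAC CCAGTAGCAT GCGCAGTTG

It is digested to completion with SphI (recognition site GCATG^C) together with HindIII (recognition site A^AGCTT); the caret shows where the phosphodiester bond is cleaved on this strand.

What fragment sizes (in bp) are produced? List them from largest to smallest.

39, 28, 21, 13, 8 bp

SphI sites (GCATGC) start at positions 76, 97.
SphI cuts after base 5 of each site (before the last base), so after positions 80, 101.
HindIII sites (AAGCTT) start at positions 39, 52.
HindIII cuts after the first base of each site, so after positions 39, 52.
Combined cut positions: 39, 52, 80, 101.
Linear molecule, 4 cuts → 5 fragments:
  1–39 → 39 bp
  40–52 → 13 bp
  53–80 → 28 bp
  81–101 → 21 bp
  102–109 → 8 bp
Sorted largest to smallest: 39, 28, 21, 13, 8 bp.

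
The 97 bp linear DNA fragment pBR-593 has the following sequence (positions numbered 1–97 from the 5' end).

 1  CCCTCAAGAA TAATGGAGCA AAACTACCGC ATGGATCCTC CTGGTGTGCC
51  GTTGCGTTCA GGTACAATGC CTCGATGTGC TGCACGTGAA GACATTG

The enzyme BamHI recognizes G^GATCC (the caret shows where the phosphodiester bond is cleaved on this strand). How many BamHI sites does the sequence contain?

1

GGATCC occurs starting at position 33.
BamHI cuts at 1 site.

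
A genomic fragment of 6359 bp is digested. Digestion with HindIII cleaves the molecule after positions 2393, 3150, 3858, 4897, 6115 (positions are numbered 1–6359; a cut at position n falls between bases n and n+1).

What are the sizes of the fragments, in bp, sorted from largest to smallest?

Linear molecule, 5 cuts → 6 fragments:
  2393 − 0 = 2393 bp
  3150 − 2393 = 757 bp
  3858 − 3150 = 708 bp
  4897 − 3858 = 1039 bp
  6115 − 4897 = 1218 bp
  6359 − 6115 = 244 bp
Sorted largest to smallest: 2393, 1218, 1039, 757, 708, 244 bp.

2393, 1218, 1039, 757, 708, 244 bp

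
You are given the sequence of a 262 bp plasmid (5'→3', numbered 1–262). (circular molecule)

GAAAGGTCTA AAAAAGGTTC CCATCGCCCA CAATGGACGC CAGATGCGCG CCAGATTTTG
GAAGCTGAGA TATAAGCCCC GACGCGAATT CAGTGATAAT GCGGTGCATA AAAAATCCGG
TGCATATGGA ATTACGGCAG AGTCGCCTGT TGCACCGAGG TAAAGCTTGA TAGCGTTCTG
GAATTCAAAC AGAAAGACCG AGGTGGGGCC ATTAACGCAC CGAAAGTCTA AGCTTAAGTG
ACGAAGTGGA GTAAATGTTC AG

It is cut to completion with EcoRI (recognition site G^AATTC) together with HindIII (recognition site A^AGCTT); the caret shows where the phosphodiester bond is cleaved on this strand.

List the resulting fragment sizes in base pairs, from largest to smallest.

EcoRI sites (GAATTC) start at positions 86, 181.
EcoRI cuts after the first base of each site, so after positions 86, 181.
HindIII sites (AAGCTT) start at positions 163, 230.
HindIII cuts after the first base of each site, so after positions 163, 230.
Combined cut positions: 86, 163, 181, 230.
Circular molecule, 4 cuts → 4 fragments:
  87–163 → 77 bp
  164–181 → 18 bp
  182–230 → 49 bp
  231–262 then 1–86 → 32 + 86 = 118 bp
Sorted largest to smallest: 118, 77, 49, 18 bp.

118, 77, 49, 18 bp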